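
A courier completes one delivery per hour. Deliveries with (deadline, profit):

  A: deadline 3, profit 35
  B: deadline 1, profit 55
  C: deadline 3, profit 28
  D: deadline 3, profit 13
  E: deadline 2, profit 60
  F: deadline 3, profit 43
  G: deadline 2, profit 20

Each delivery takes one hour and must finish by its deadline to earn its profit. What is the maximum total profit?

Sort by profit descending; place each in the latest free slot ≤ its deadline.
By profit: E(d2,60), B(d1,55), F(d3,43), A(d3,35), C(d3,28), G(d2,20), D(d3,13)
E→slot 2; B→slot 1; F→slot 3; A skipped; C skipped; G skipped; D skipped.
Profit = 55 + 60 + 43 = 158

158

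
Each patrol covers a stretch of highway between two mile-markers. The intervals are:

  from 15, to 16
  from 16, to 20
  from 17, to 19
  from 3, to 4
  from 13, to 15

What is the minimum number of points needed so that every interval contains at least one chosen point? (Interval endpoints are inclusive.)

3

Sort by right endpoint; whenever an interval is uncovered, place a point at its right end.
Sorted: [3,4] [13,15] [15,16] [17,19] [16,20]
{[3,4]} hit by 4; {[13,15],[15,16]} hit by 15; {[17,19],[16,20]} hit by 19.
Points: 4, 15, 19 (3 total).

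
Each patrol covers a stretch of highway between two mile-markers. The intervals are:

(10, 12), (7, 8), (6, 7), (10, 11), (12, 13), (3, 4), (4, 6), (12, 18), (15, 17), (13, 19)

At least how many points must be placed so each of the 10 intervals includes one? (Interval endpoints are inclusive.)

By right end: [3,4]  [4,6]  [6,7]  [7,8]  [10,11]  [10,12]  [12,13]  [15,17]  [12,18]  [13,19]
[3,4] uncovered → point at 4; [6,7] uncovered → point at 7; [10,11] uncovered → point at 11; [12,13] uncovered → point at 13; [15,17] uncovered → point at 17.
Points: 4, 7, 11, 13, 17 (5 total).

5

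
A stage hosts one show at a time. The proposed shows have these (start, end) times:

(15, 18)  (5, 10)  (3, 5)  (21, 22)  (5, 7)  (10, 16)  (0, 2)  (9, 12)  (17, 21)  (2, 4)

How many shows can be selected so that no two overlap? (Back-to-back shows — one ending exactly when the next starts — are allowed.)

Sort by end time and greedily take each interval whose start is ≥ the last chosen end.
By end time: (0,2), (2,4), (3,5), (5,7), (5,10), (9,12), (10,16), (15,18), (17,21), (21,22).
Pick (0,2); next start ≥ 2 → (2,4); next start ≥ 4 → (5,7); next start ≥ 7 → (9,12); next start ≥ 12 → (15,18); next start ≥ 18 → (21,22).
Selected 6 shows.

6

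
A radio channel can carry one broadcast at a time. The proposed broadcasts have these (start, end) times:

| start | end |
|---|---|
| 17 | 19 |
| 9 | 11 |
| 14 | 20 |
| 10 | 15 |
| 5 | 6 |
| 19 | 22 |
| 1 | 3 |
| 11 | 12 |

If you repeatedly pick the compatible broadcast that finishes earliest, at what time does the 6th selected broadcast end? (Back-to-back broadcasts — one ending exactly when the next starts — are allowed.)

22

Greedy by earliest finish: after sorting by end time, pick each interval compatible with the last pick.
Sorted by end: (1,3)  (5,6)  (9,11)  (11,12)  (10,15)  (17,19)  (14,20)  (19,22)
take (1,3); take (5,6); take (9,11); take (11,12); skip (10,15); take (17,19); take (19,22).
Selected: (1,3) (5,6) (9,11) (11,12) (17,19) (19,22)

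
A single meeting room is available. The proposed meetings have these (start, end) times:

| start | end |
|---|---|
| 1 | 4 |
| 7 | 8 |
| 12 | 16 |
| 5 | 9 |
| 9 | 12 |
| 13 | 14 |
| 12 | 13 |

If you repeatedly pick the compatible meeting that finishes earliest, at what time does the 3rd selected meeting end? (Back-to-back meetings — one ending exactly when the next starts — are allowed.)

Order by finish time; keep every interval that doesn't clash with the previous kept one.
Sorted by end: (1,4)  (7,8)  (5,9)  (9,12)  (12,13)  (13,14)  (12,16)
take (1,4); take (7,8); skip (5,9); take (9,12); take (12,13); take (13,14).
Selected: (1,4) (7,8) (9,12) (12,13) (13,14)

12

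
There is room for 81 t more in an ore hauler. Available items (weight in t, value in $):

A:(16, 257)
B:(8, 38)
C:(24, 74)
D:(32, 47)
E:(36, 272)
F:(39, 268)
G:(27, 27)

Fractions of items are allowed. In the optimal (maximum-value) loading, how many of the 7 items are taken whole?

Ratios (sorted): A 16.06, E 7.56, F 6.87, B 4.75, C 3.08, D 1.47, G 1.00
take A (16 @ 257); take E (36 @ 272); take 29/39 of F → 199.28. Capacity used 81/81.
2 item(s) taken whole; one partial (take 29/39 of F).

2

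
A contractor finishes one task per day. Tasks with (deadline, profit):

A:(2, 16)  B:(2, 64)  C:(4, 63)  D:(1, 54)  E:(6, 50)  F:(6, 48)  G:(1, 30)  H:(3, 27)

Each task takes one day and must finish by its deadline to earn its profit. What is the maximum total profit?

Take jobs in profit order; each goes to the latest open slot no later than its deadline.
Profit order: B=64 C=63 D=54 E=50 F=48 G=30 H=27 A=16
Assign: B→slot 2, C→slot 4, D→slot 1, E→slot 6, F→slot 5, G skipped, H→slot 3, A skipped.
Slots: [1:D] [2:B] [3:H] [4:C] [5:F] [6:E]
Profit = 54 + 64 + 27 + 63 + 48 + 50 = 306

306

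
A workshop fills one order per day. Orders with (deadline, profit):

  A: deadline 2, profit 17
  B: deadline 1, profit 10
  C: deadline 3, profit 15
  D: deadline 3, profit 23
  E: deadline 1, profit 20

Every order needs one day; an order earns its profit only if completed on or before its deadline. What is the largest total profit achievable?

By profit: D(d3,23), E(d1,20), A(d2,17), C(d3,15), B(d1,10)
D→slot 3; E→slot 1; A→slot 2; C skipped; B skipped.
Profit = 20 + 17 + 23 = 60

60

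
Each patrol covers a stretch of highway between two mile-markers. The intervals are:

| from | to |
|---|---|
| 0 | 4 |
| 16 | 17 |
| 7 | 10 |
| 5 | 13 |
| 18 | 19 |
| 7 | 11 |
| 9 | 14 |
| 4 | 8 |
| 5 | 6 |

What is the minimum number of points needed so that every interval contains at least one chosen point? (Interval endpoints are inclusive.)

Sort by right endpoint; whenever an interval is uncovered, place a point at its right end.
Sorted: [0,4] [5,6] [4,8] [7,10] [7,11] [5,13] [9,14] [16,17] [18,19]
{[0,4]} hit by 4; {[5,6],[4,8]} hit by 6; {[7,10],[7,11],[5,13],[9,14]} hit by 10; {[16,17]} hit by 17; {[18,19]} hit by 19.
Points: 4, 6, 10, 17, 19 (5 total).

5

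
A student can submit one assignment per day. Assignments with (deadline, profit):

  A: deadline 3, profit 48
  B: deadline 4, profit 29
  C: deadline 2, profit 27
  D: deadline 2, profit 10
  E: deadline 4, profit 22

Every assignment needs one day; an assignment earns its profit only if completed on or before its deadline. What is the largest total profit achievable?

Take jobs in profit order; each goes to the latest open slot no later than its deadline.
By profit: A(d3,48), B(d4,29), C(d2,27), E(d4,22), D(d2,10)
A→slot 3; B→slot 4; C→slot 2; E→slot 1; D skipped.
Profit = 22 + 27 + 48 + 29 = 126

126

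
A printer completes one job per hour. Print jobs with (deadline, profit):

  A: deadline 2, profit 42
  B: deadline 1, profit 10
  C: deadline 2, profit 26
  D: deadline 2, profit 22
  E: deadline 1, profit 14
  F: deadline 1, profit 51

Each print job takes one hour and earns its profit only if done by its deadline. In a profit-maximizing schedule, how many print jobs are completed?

2

Take jobs in profit order; each goes to the latest open slot no later than its deadline.
By profit: F(d1,51), A(d2,42), C(d2,26), D(d2,22), E(d1,14), B(d1,10)
F→slot 1; A→slot 2; C skipped; D skipped; E skipped; B skipped.
2 of 6 scheduled.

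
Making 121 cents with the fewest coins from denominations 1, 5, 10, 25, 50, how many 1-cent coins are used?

121 − 2×50→21 − 2×10→1 − 1×1→0
Count of 1: 1

1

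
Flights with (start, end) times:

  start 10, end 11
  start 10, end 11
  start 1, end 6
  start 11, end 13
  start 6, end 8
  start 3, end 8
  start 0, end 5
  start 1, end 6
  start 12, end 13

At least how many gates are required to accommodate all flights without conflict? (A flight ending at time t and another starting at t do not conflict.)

Events (time:±→running): 0:+→1 1:+→2 1:+→3 3:+→4 … peak 4.

4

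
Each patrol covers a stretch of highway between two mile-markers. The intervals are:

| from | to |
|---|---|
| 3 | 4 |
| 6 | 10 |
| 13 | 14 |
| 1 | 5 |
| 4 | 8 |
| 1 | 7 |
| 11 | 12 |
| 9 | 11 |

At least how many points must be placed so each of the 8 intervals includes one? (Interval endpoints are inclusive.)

4

Sort by right endpoint; whenever an interval is uncovered, place a point at its right end.
By right end: [3,4]  [1,5]  [1,7]  [4,8]  [6,10]  [9,11]  [11,12]  [13,14]
[3,4] uncovered → point at 4; [6,10] uncovered → point at 10; [11,12] uncovered → point at 12; [13,14] uncovered → point at 14.
Points: 4, 10, 12, 14 (4 total).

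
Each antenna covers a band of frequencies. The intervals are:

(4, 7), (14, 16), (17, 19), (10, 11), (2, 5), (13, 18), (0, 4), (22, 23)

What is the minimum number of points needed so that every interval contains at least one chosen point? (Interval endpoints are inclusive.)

5

By right end: [0,4]  [2,5]  [4,7]  [10,11]  [14,16]  [13,18]  [17,19]  [22,23]
[0,4] uncovered → point at 4; [10,11] uncovered → point at 11; [14,16] uncovered → point at 16; [17,19] uncovered → point at 19; [22,23] uncovered → point at 23.
Points: 4, 11, 16, 19, 23 (5 total).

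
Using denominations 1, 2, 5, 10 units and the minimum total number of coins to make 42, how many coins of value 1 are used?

42 = 4×10 + 1×2
Count of 1: 0

0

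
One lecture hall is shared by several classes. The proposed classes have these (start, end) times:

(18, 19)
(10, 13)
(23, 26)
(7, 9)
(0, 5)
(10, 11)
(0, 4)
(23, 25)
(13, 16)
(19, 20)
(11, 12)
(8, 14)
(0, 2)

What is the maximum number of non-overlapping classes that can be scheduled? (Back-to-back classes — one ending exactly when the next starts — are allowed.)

Greedy by earliest finish: after sorting by end time, pick each interval compatible with the last pick.
By end time: (0,2), (0,4), (0,5), (7,9), (10,11), (11,12), (10,13), (8,14), (13,16), (18,19), (19,20), (23,25), (23,26).
Pick (0,2); next start ≥ 2 → (7,9); next start ≥ 9 → (10,11); next start ≥ 11 → (11,12); next start ≥ 12 → (13,16); next start ≥ 16 → (18,19); next start ≥ 19 → (19,20); next start ≥ 20 → (23,25).
Selected 8 classes.

8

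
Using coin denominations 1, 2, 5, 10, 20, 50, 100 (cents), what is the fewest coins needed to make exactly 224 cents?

5

224 = 2×100 + 1×20 + 2×2
Total coins = 2 + 1 + 2 = 5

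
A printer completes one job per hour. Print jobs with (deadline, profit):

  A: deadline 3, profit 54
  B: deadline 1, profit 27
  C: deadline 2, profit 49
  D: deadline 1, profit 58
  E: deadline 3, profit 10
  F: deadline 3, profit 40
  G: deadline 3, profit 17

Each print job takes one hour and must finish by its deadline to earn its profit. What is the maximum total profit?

Take jobs in profit order; each goes to the latest open slot no later than its deadline.
By profit: D(d1,58), A(d3,54), C(d2,49), F(d3,40), B(d1,27), G(d3,17), E(d3,10)
D→slot 1; A→slot 3; C→slot 2; F skipped; B skipped; G skipped; E skipped.
Profit = 58 + 49 + 54 = 161

161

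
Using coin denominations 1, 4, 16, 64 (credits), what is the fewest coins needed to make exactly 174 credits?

9

174 − 2×64→46 − 2×16→14 − 3×4→2 − 2×1→0
Total coins = 2 + 2 + 3 + 2 = 9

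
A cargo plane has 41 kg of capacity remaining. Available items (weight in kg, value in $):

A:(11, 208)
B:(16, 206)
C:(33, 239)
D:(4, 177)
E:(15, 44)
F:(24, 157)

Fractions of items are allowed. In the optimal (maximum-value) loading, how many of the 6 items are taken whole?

3

Order: D (177/4=44.25) > A (208/11=18.91) > B (206/16=12.88) > C (239/33=7.24) > F (157/24=6.54) > E (44/15=2.93)
Fill: take D (4 @ 177) → take A (11 @ 208) → take B (16 @ 206) → take 10/33 of C → 72.42; 41/41 used.
3 item(s) taken whole; one partial (take 10/33 of C).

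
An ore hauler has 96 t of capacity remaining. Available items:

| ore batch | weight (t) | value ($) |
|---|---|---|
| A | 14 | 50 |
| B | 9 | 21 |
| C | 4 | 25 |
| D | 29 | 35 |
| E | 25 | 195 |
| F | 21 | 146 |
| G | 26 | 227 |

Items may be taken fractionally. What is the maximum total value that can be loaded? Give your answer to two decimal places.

Greedy by value/weight ratio, highest first.
Order: G (227/26=8.73) > E (195/25=7.80) > F (146/21=6.95) > C (25/4=6.25) > A (50/14=3.57) > B (21/9=2.33) > D (35/29=1.21)
Fill: take G (26 @ 227) → take E (25 @ 195) → take F (21 @ 146) → take C (4 @ 25) → take A (14 @ 50) → take 6/9 of B → 14.00; 96/96 used.
Total value = 657.00

657.00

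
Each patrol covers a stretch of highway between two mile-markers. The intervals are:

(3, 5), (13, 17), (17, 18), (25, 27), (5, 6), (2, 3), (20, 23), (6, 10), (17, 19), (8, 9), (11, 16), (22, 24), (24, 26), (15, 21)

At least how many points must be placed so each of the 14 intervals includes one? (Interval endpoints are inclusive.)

Process intervals by earliest right end; each time one isn't hit yet, stab at its right endpoint.
By right end: [2,3]  [3,5]  [5,6]  [8,9]  [6,10]  [11,16]  [13,17]  [17,18]  [17,19]  [15,21]  [20,23]  [22,24]  [24,26]  [25,27]
[2,3] uncovered → point at 3; [5,6] uncovered → point at 6; [8,9] uncovered → point at 9; [11,16] uncovered → point at 16; [17,18] uncovered → point at 18; [20,23] uncovered → point at 23; [24,26] uncovered → point at 26.
Points: 3, 6, 9, 16, 18, 23, 26 (7 total).

7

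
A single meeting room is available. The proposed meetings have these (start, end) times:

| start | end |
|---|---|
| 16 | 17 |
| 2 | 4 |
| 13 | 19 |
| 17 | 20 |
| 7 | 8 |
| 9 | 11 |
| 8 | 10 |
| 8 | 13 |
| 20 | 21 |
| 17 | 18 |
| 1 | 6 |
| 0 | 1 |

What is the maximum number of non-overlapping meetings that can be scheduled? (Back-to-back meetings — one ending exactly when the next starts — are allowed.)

7

By end time: (0,1), (2,4), (1,6), (7,8), (8,10), (9,11), (8,13), (16,17), (17,18), (13,19), (17,20), (20,21).
Pick (0,1); next start ≥ 1 → (2,4); next start ≥ 4 → (7,8); next start ≥ 8 → (8,10); next start ≥ 10 → (16,17); next start ≥ 17 → (17,18); next start ≥ 18 → (20,21).
Selected 7 meetings.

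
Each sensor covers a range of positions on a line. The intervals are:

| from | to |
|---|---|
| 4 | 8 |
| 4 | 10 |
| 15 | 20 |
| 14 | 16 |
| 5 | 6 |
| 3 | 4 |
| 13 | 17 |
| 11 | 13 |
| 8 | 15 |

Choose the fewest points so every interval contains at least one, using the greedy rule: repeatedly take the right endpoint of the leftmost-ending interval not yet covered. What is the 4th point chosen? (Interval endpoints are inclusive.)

16

Sorted: [3,4] [5,6] [4,8] [4,10] [11,13] [8,15] [14,16] [13,17] [15,20]
{[3,4]} hit by 4; {[5,6],[4,8],[4,10]} hit by 6; {[11,13],[8,15]} hit by 13; {[14,16],[13,17],[15,20]} hit by 16.
Points: 4, 6, 13, 16 (4 total).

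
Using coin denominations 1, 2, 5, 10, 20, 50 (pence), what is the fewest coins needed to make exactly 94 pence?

5

Use the largest denomination that fits, subtract, and repeat.
94 − 1×50→44 − 2×20→4 − 2×2→0
Total coins = 1 + 2 + 2 = 5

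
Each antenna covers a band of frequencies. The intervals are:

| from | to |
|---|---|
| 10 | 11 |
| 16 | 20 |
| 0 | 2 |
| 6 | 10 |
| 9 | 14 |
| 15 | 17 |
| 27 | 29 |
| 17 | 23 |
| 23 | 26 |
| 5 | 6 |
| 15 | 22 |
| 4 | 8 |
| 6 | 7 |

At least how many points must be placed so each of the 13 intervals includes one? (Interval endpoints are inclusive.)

6

Sort by right endpoint; whenever an interval is uncovered, place a point at its right end.
Sorted: [0,2] [5,6] [6,7] [4,8] [6,10] [10,11] [9,14] [15,17] [16,20] [15,22] [17,23] [23,26] [27,29]
{[0,2]} hit by 2; {[5,6],[6,7],[4,8],[6,10]} hit by 6; {[10,11],[9,14]} hit by 11; {[15,17],[16,20],[15,22],[17,23]} hit by 17; {[23,26]} hit by 26; {[27,29]} hit by 29.
Points: 2, 6, 11, 17, 26, 29 (6 total).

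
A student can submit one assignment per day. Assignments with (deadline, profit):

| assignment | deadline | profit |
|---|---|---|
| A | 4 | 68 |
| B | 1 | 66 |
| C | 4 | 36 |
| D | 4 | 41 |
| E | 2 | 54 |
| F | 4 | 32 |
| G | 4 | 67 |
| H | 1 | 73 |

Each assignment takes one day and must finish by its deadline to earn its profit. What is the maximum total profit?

262

Sort by profit descending; place each in the latest free slot ≤ its deadline.
Profit order: H=73 A=68 G=67 B=66 E=54 D=41 C=36 F=32
Assign: H→slot 1, A→slot 4, G→slot 3, B skipped, E→slot 2, D skipped, C skipped, F skipped.
Slots: [1:H] [2:E] [3:G] [4:A]
Profit = 73 + 54 + 67 + 68 = 262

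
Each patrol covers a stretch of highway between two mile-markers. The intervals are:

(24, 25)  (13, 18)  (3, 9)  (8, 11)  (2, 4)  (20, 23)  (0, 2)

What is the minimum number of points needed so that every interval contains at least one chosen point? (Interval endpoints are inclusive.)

5

By right end: [0,2]  [2,4]  [3,9]  [8,11]  [13,18]  [20,23]  [24,25]
[0,2] uncovered → point at 2; [3,9] uncovered → point at 9; [13,18] uncovered → point at 18; [20,23] uncovered → point at 23; [24,25] uncovered → point at 25.
Points: 2, 9, 18, 23, 25 (5 total).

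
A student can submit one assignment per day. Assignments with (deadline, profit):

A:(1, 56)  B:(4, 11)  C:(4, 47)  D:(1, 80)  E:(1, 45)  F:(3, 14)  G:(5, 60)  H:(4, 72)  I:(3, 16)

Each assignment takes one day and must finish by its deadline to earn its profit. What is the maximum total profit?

275

By profit: D(d1,80), H(d4,72), G(d5,60), A(d1,56), C(d4,47), E(d1,45), I(d3,16), F(d3,14), B(d4,11)
D→slot 1; H→slot 4; G→slot 5; A skipped; C→slot 3; E skipped; I→slot 2; F skipped; B skipped.
Profit = 80 + 16 + 47 + 72 + 60 = 275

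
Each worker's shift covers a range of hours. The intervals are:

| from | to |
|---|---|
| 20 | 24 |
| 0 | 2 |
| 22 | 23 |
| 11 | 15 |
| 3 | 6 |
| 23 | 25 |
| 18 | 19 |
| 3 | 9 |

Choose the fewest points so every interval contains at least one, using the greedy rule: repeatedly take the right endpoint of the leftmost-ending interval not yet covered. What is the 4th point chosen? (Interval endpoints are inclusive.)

Sorted: [0,2] [3,6] [3,9] [11,15] [18,19] [22,23] [20,24] [23,25]
{[0,2]} hit by 2; {[3,6],[3,9]} hit by 6; {[11,15]} hit by 15; {[18,19]} hit by 19; {[22,23],[20,24],[23,25]} hit by 23.
Points: 2, 6, 15, 19, 23 (5 total).

19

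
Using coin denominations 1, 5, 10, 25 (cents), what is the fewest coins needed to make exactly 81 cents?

81 − 3×25→6 − 1×5→1 − 1×1→0
Total coins = 3 + 1 + 1 = 5

5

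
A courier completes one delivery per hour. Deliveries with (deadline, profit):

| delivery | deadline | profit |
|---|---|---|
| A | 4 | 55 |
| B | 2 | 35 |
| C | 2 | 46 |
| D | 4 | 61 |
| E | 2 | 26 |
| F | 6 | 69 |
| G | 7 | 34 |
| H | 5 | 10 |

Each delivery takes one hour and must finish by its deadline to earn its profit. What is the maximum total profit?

By profit: F(d6,69), D(d4,61), A(d4,55), C(d2,46), B(d2,35), G(d7,34), E(d2,26), H(d5,10)
F→slot 6; D→slot 4; A→slot 3; C→slot 2; B→slot 1; G→slot 7; E skipped; H→slot 5.
Profit = 35 + 46 + 55 + 61 + 10 + 69 + 34 = 310

310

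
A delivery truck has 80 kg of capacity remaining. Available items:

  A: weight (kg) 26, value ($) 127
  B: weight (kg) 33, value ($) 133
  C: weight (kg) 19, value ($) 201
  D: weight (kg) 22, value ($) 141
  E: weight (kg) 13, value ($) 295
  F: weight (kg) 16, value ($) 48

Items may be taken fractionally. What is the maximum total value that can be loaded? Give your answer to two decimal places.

Sort by value per unit weight and fill in that order.
Order: E (295/13=22.69) > C (201/19=10.58) > D (141/22=6.41) > A (127/26=4.88) > B (133/33=4.03) > F (48/16=3.00)
Fill: take E (13 @ 295) → take C (19 @ 201) → take D (22 @ 141) → take A (26 @ 127); 80/80 used.
Total value = 764.00

764.00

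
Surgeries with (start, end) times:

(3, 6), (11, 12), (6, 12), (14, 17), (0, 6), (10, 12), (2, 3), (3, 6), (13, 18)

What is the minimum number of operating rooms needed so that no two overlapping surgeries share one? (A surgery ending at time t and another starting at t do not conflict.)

3

starts: [0, 2, 3, 3, 6, 10, 11, 13, 14]
ends:   [3, 6, 6, 6, 12, 12, 12, 17, 18]
s0→1 s2→2 e3→1 s3→2 s3→3  — peak 3.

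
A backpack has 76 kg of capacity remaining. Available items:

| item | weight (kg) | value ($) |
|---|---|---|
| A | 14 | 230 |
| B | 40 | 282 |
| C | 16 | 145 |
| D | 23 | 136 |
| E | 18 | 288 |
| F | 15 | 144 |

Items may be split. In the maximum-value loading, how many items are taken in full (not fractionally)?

Greedy by value/weight ratio, highest first.
Order: A (230/14=16.43) > E (288/18=16.00) > F (144/15=9.60) > C (145/16=9.06) > B (282/40=7.05) > D (136/23=5.91)
Fill: take A (14 @ 230) → take E (18 @ 288) → take F (15 @ 144) → take C (16 @ 145) → take 13/40 of B → 91.65; 76/76 used.
4 item(s) taken whole; one partial (take 13/40 of B).

4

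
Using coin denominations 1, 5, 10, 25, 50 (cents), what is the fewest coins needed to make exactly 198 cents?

198 − 3×50→48 − 1×25→23 − 2×10→3 − 3×1→0
Total coins = 3 + 1 + 2 + 3 = 9

9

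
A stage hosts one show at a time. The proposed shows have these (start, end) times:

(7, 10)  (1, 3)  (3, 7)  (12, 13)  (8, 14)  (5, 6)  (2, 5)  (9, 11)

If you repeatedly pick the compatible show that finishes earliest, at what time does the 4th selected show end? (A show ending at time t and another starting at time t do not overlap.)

Sorted by end: (1,3)  (2,5)  (5,6)  (3,7)  (7,10)  (9,11)  (12,13)  (8,14)
take (1,3); take (5,6); take (7,10); take (12,13).
Selected: (1,3) (5,6) (7,10) (12,13)

13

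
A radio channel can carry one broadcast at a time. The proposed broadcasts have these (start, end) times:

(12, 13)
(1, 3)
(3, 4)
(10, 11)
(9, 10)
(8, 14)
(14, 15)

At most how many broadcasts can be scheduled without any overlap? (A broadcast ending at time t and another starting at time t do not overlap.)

Sorted by end: (1,3)  (3,4)  (9,10)  (10,11)  (12,13)  (8,14)  (14,15)
take (1,3); take (3,4); take (9,10); take (10,11); take (12,13); skip (8,14); take (14,15).
Selected 6 broadcasts.

6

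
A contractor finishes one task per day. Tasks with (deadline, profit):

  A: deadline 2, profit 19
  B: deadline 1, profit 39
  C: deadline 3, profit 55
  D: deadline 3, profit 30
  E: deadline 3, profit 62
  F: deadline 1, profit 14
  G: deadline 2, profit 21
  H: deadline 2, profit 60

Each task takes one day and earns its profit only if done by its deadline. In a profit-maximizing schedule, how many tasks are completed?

Take jobs in profit order; each goes to the latest open slot no later than its deadline.
By profit: E(d3,62), H(d2,60), C(d3,55), B(d1,39), D(d3,30), G(d2,21), A(d2,19), F(d1,14)
E→slot 3; H→slot 2; C→slot 1; B skipped; D skipped; G skipped; A skipped; F skipped.
3 of 8 scheduled.

3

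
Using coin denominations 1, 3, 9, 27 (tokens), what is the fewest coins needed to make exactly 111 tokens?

5

Greedy: take as many of the largest coin as possible, then repeat with the remainder.
111 = 4×27 + 1×3
Total coins = 4 + 1 = 5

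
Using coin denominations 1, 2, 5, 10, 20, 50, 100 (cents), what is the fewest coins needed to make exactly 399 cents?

399 − 3×100→99 − 1×50→49 − 2×20→9 − 1×5→4 − 2×2→0
Total coins = 3 + 1 + 2 + 1 + 2 = 9

9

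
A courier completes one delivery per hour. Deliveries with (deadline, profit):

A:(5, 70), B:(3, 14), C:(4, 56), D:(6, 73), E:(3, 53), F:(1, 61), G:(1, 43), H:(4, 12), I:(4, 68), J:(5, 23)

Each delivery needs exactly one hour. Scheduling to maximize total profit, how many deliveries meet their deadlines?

Sort by profit descending; place each in the latest free slot ≤ its deadline.
By profit: D(d6,73), A(d5,70), I(d4,68), F(d1,61), C(d4,56), E(d3,53), G(d1,43), J(d5,23), B(d3,14), H(d4,12)
D→slot 6; A→slot 5; I→slot 4; F→slot 1; C→slot 3; E→slot 2; G skipped; J skipped; B skipped; H skipped.
6 of 10 scheduled.

6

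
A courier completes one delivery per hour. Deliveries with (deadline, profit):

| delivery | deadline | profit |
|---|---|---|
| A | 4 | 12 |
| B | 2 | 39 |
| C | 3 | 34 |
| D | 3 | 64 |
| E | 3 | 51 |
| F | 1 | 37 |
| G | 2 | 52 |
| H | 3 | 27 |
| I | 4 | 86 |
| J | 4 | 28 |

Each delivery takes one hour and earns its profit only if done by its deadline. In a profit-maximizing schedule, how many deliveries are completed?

4

Profit order: I=86 D=64 G=52 E=51 B=39 F=37 C=34 J=28 H=27 A=12
Assign: I→slot 4, D→slot 3, G→slot 2, E→slot 1, B skipped, F skipped, C skipped, J skipped, H skipped, A skipped.
Slots: [1:E] [2:G] [3:D] [4:I]
4 of 10 scheduled.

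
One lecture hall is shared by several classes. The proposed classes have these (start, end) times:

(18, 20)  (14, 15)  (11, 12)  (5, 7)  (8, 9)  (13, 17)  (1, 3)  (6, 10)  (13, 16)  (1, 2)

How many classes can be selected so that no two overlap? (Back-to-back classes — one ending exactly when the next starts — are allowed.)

6

Sorted by end: (1,2)  (1,3)  (5,7)  (8,9)  (6,10)  (11,12)  (14,15)  (13,16)  (13,17)  (18,20)
take (1,2); take (5,7); take (8,9); take (11,12); take (14,15); skip (13,16); take (18,20).
Selected 6 classes.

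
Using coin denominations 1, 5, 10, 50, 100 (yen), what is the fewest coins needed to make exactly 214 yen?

7

214 = 2×100 + 1×10 + 4×1
Total coins = 2 + 1 + 4 = 7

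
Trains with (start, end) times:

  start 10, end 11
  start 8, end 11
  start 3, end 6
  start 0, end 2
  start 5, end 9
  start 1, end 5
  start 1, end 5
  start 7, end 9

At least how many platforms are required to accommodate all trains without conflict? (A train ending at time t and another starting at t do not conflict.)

The answer is the maximum number of intervals overlapping at any instant.
starts: [0, 1, 1, 3, 5, 7, 8, 10]
ends:   [2, 5, 5, 6, 9, 9, 11, 11]
s0→1 s1→2 s1→3  — peak 3.

3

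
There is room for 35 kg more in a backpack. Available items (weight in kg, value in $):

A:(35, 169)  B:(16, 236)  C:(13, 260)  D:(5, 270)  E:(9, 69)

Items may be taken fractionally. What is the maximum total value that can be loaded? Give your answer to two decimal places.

773.67

Greedy by value/weight ratio, highest first.
Order: D (270/5=54.00) > C (260/13=20.00) > B (236/16=14.75) > E (69/9=7.67) > A (169/35=4.83)
Fill: take D (5 @ 270) → take C (13 @ 260) → take B (16 @ 236) → take 1/9 of E → 7.67; 35/35 used.
Total value = 773.67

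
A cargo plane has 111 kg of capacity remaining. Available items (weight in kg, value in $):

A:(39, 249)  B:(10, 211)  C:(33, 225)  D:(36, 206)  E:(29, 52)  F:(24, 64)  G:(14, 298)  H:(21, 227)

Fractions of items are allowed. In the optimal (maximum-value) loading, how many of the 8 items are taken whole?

4

Sort by value per unit weight and fill in that order.
Order: G (298/14=21.29) > B (211/10=21.10) > H (227/21=10.81) > C (225/33=6.82) > A (249/39=6.38) > D (206/36=5.72) > F (64/24=2.67) > E (52/29=1.79)
Fill: take G (14 @ 298) → take B (10 @ 211) → take H (21 @ 227) → take C (33 @ 225) → take 33/39 of A → 210.69; 111/111 used.
4 item(s) taken whole; one partial (take 33/39 of A).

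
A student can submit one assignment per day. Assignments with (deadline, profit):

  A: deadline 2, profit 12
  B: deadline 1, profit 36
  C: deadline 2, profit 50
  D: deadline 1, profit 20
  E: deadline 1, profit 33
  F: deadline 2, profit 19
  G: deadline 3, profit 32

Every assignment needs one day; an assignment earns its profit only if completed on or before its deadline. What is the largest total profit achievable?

By profit: C(d2,50), B(d1,36), E(d1,33), G(d3,32), D(d1,20), F(d2,19), A(d2,12)
C→slot 2; B→slot 1; E skipped; G→slot 3; D skipped; F skipped; A skipped.
Profit = 36 + 50 + 32 = 118

118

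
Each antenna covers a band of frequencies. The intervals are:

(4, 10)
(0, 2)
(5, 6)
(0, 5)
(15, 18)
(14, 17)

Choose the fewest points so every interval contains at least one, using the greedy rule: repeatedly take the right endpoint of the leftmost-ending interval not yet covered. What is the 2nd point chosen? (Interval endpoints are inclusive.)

Sorted: [0,2] [0,5] [5,6] [4,10] [14,17] [15,18]
{[0,2],[0,5]} hit by 2; {[5,6],[4,10]} hit by 6; {[14,17],[15,18]} hit by 17.
Points: 2, 6, 17 (3 total).

6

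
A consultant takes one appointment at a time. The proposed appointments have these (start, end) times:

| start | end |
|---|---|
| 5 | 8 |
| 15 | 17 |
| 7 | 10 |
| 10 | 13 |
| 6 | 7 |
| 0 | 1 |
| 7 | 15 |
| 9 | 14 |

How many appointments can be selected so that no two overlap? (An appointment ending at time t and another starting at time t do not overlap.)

By end time: (0,1), (6,7), (5,8), (7,10), (10,13), (9,14), (7,15), (15,17).
Pick (0,1); next start ≥ 1 → (6,7); next start ≥ 7 → (7,10); next start ≥ 10 → (10,13); next start ≥ 13 → (15,17).
Selected 5 appointments.

5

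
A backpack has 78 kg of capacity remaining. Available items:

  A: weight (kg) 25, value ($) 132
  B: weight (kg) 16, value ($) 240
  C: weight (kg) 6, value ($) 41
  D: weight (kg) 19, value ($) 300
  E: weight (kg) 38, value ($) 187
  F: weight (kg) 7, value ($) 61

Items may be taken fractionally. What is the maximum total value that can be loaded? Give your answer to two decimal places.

798.61

Ratios (sorted): D 15.79, B 15.00, F 8.71, C 6.83, A 5.28, E 4.92
take D (19 @ 300); take B (16 @ 240); take F (7 @ 61); take C (6 @ 41); take A (25 @ 132); take 5/38 of E → 24.61. Capacity used 78/78.
Total value = 798.61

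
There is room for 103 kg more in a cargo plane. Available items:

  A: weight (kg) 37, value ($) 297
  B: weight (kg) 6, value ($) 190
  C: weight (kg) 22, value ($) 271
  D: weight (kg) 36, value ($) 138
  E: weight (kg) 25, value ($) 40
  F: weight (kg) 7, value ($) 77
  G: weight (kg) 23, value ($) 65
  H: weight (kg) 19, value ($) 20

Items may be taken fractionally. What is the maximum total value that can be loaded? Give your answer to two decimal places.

Ratios (sorted): B 31.67, C 12.32, F 11.00, A 8.03, D 3.83, G 2.83, E 1.60, H 1.05
take B (6 @ 190); take C (22 @ 271); take F (7 @ 77); take A (37 @ 297); take 31/36 of D → 118.83. Capacity used 103/103.
Total value = 953.83

953.83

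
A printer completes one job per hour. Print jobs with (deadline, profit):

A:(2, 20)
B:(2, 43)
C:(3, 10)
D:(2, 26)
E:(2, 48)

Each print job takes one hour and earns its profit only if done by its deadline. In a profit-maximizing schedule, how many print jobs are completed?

Profit order: E=48 B=43 D=26 A=20 C=10
Assign: E→slot 2, B→slot 1, D skipped, A skipped, C→slot 3.
Slots: [1:B] [2:E] [3:C]
3 of 5 scheduled.

3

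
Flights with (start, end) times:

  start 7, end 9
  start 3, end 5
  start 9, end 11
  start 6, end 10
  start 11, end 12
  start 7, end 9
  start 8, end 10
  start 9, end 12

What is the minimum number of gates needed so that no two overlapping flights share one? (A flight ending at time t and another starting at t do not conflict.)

4

Count concurrent intervals with a sweep; the peak is the room count.
starts: [3, 6, 7, 7, 8, 9, 9, 11]
ends:   [5, 9, 9, 10, 10, 11, 12, 12]
s3→1 e5→0 s6→1 s7→2 s7→3 s8→4  — peak 4.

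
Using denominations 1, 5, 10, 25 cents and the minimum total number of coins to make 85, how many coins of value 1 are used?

0

Greedy: take as many of the largest coin as possible, then repeat with the remainder.
85 − 3×25→10 − 1×10→0
Count of 1: 0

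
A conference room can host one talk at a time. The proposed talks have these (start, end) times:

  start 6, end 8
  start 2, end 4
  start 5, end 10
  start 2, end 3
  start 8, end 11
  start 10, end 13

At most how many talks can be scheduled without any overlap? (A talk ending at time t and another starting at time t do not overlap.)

Sorted by end: (2,3)  (2,4)  (6,8)  (5,10)  (8,11)  (10,13)
take (2,3); skip (2,4); take (6,8); take (8,11); skip (10,13).
Selected 3 talks.

3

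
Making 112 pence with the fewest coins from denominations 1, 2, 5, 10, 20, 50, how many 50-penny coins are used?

2

112 = 2×50 + 1×10 + 1×2
Count of 50: 2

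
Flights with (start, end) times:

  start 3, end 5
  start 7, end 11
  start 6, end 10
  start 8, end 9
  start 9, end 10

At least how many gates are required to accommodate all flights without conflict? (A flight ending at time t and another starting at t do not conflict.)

3

The answer is the maximum number of intervals overlapping at any instant.
Events (time:±→running): 3:+→1 5:-→0 6:+→1 7:+→2 8:+→3 … peak 3.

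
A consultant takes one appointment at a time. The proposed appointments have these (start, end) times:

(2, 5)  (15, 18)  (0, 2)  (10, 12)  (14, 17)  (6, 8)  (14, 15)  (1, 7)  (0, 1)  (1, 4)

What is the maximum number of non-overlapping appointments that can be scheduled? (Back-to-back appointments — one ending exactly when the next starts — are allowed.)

Sort by end time and greedily take each interval whose start is ≥ the last chosen end.
Sorted by end: (0,1)  (0,2)  (1,4)  (2,5)  (1,7)  (6,8)  (10,12)  (14,15)  (14,17)  (15,18)
take (0,1); take (1,4); skip (2,5); skip (1,7); take (6,8); take (10,12); take (14,15); take (15,18).
Selected 6 appointments.

6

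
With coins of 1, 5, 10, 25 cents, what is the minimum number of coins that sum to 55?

55 = 2×25 + 1×5
Total coins = 2 + 1 = 3

3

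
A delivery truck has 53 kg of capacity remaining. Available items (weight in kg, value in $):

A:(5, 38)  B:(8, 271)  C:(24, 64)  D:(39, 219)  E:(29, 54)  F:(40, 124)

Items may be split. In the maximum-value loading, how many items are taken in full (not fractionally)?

Ratios (sorted): B 33.88, A 7.60, D 5.62, F 3.10, C 2.67, E 1.86
take B (8 @ 271); take A (5 @ 38); take D (39 @ 219); take 1/40 of F → 3.10. Capacity used 53/53.
3 item(s) taken whole; one partial (take 1/40 of F).

3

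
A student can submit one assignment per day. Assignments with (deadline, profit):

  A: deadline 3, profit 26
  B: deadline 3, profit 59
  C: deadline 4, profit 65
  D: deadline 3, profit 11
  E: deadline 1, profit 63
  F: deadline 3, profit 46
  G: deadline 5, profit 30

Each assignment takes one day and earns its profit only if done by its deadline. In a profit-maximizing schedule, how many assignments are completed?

5

Profit order: C=65 E=63 B=59 F=46 G=30 A=26 D=11
Assign: C→slot 4, E→slot 1, B→slot 3, F→slot 2, G→slot 5, A skipped, D skipped.
Slots: [1:E] [2:F] [3:B] [4:C] [5:G]
5 of 7 scheduled.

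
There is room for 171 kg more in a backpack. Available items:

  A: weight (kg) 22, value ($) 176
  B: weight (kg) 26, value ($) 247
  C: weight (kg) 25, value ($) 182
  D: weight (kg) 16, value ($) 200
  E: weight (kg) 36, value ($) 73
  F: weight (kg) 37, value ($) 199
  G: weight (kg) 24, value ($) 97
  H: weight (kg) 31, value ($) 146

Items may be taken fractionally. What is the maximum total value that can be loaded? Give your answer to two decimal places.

Order: D (200/16=12.50) > B (247/26=9.50) > A (176/22=8.00) > C (182/25=7.28) > F (199/37=5.38) > H (146/31=4.71) > G (97/24=4.04) > E (73/36=2.03)
Fill: take D (16 @ 200) → take B (26 @ 247) → take A (22 @ 176) → take C (25 @ 182) → take F (37 @ 199) → take H (31 @ 146) → take 14/24 of G → 56.58; 171/171 used.
Total value = 1206.58

1206.58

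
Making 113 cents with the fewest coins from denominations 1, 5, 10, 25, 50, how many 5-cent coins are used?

Greedy: take as many of the largest coin as possible, then repeat with the remainder.
113 − 2×50→13 − 1×10→3 − 3×1→0
Count of 5: 0

0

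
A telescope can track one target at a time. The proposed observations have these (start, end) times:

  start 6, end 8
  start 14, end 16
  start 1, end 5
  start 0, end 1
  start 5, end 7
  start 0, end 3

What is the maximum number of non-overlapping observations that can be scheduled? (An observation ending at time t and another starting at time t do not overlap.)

4

Sorted by end: (0,1)  (0,3)  (1,5)  (5,7)  (6,8)  (14,16)
take (0,1); take (1,5); take (5,7); take (14,16).
Selected 4 observations.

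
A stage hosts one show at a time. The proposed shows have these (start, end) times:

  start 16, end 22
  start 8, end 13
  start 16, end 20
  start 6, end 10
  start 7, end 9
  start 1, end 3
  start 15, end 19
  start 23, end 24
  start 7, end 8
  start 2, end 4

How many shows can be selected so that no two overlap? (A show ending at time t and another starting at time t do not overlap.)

5

Order by finish time; keep every interval that doesn't clash with the previous kept one.
By end time: (1,3), (2,4), (7,8), (7,9), (6,10), (8,13), (15,19), (16,20), (16,22), (23,24).
Pick (1,3); next start ≥ 3 → (7,8); next start ≥ 8 → (8,13); next start ≥ 13 → (15,19); next start ≥ 19 → (23,24).
Selected 5 shows.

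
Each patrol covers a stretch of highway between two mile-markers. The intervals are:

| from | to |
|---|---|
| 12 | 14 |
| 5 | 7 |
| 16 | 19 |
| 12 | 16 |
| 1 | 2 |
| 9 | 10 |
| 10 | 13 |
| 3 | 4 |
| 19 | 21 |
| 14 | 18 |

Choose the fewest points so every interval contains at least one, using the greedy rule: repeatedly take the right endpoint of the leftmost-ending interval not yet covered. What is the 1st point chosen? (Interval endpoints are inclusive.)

Process intervals by earliest right end; each time one isn't hit yet, stab at its right endpoint.
Sorted: [1,2] [3,4] [5,7] [9,10] [10,13] [12,14] [12,16] [14,18] [16,19] [19,21]
{[1,2]} hit by 2; {[3,4]} hit by 4; {[5,7]} hit by 7; {[9,10],[10,13]} hit by 10; {[12,14],[12,16],[14,18]} hit by 14; {[16,19],[19,21]} hit by 19.
Points: 2, 4, 7, 10, 14, 19 (6 total).

2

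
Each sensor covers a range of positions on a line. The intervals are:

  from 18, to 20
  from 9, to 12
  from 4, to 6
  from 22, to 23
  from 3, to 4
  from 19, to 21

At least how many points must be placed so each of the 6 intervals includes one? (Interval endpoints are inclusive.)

4

By right end: [3,4]  [4,6]  [9,12]  [18,20]  [19,21]  [22,23]
[3,4] uncovered → point at 4; [9,12] uncovered → point at 12; [18,20] uncovered → point at 20; [22,23] uncovered → point at 23.
Points: 4, 12, 20, 23 (4 total).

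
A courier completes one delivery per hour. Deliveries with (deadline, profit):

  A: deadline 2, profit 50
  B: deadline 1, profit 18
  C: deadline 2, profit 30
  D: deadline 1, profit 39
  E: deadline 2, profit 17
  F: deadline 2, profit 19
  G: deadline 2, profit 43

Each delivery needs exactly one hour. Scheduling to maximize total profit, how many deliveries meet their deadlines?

Sort by profit descending; place each in the latest free slot ≤ its deadline.
Profit order: A=50 G=43 D=39 C=30 F=19 B=18 E=17
Assign: A→slot 2, G→slot 1, D skipped, C skipped, F skipped, B skipped, E skipped.
Slots: [1:G] [2:A]
2 of 7 scheduled.

2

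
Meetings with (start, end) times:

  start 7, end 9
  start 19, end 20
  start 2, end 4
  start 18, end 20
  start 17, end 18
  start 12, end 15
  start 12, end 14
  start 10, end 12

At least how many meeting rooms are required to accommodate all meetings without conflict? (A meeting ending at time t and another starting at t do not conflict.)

2

starts: [2, 7, 10, 12, 12, 17, 18, 19]
ends:   [4, 9, 12, 14, 15, 18, 20, 20]
s2→1 e4→0 s7→1 e9→0 s10→1 e12→0 s12→1 s12→2  — peak 2.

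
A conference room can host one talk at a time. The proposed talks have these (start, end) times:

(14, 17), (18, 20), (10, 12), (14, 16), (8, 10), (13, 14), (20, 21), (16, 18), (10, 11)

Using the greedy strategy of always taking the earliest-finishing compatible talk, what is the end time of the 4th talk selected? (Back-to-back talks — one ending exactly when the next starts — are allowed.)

16

Order by finish time; keep every interval that doesn't clash with the previous kept one.
Sorted by end: (8,10)  (10,11)  (10,12)  (13,14)  (14,16)  (14,17)  (16,18)  (18,20)  (20,21)
take (8,10); take (10,11); take (13,14); take (14,16); take (16,18); take (18,20); take (20,21).
Selected: (8,10) (10,11) (13,14) (14,16) (16,18) (18,20) (20,21)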